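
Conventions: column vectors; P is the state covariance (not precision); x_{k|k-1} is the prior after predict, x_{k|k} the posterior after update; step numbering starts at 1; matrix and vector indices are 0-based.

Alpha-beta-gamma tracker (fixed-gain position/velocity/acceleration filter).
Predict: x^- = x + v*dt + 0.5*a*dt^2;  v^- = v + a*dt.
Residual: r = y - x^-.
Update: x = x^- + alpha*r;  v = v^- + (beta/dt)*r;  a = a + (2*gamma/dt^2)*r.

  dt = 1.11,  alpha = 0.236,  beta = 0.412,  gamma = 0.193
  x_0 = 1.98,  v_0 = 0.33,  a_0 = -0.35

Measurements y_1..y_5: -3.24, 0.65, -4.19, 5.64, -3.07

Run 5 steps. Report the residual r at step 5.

resid = -1.4987

step 1: x_pred=2.1307  r=-5.3707  x^+=0.8632  v^+=-2.0519  a^+=-2.0326
step 2: x_pred=-2.6666  r=3.3166  x^+=-1.8839  v^+=-3.0771  a^+=-0.9935
step 3: x_pred=-5.9115  r=1.7215  x^+=-5.5052  v^+=-3.5409  a^+=-0.4542
step 4: x_pred=-9.7154  r=15.3554  x^+=-6.0915  v^+=1.6544  a^+=4.3564
step 5: x_pred=-1.5713  r=-1.4987  x^+=-1.9250  v^+=5.9338  a^+=3.8869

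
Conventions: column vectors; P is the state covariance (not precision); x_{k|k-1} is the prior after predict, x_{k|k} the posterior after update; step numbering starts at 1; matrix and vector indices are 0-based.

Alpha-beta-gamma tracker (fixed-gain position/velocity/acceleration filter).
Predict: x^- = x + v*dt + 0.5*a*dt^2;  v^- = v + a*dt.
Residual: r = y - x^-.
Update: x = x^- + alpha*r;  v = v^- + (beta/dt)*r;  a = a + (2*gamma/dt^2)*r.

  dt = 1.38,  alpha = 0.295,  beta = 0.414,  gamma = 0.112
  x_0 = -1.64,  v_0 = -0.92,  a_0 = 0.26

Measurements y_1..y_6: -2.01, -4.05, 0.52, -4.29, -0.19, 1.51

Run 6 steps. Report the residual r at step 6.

resid = 0.3708

step 1: x_pred=-2.6620  r=0.6520  x^+=-2.4697  v^+=-0.3656  a^+=0.3367
step 2: x_pred=-2.6536  r=-1.3964  x^+=-3.0655  v^+=-0.3199  a^+=0.1724
step 3: x_pred=-3.3428  r=3.8628  x^+=-2.2032  v^+=1.0769  a^+=0.6268
step 4: x_pred=-0.1203  r=-4.1697  x^+=-1.3503  v^+=0.6910  a^+=0.1363
step 5: x_pred=-0.2670  r=0.0770  x^+=-0.2443  v^+=0.9022  a^+=0.1454
step 6: x_pred=1.1392  r=0.3708  x^+=1.2486  v^+=1.2141  a^+=0.1890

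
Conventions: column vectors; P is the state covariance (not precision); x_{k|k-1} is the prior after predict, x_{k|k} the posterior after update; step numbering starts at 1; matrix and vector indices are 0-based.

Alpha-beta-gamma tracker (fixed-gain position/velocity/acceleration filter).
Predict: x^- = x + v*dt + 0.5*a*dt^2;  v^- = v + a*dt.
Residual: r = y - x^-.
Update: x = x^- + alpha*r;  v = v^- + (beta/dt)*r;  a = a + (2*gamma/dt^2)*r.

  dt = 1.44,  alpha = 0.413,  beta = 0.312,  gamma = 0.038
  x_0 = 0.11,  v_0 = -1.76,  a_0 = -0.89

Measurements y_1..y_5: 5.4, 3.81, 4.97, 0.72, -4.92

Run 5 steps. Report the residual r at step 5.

resid = -5.4633

step 1: x_pred=-3.3472  r=8.7472  x^+=0.2654  v^+=-1.1464  a^+=-0.5694
step 2: x_pred=-1.9757  r=5.7857  x^+=0.4138  v^+=-0.7128  a^+=-0.3574
step 3: x_pred=-0.9831  r=5.9531  x^+=1.4755  v^+=0.0625  a^+=-0.1392
step 4: x_pred=1.4212  r=-0.7012  x^+=1.1316  v^+=-0.2898  a^+=-0.1649
step 5: x_pred=0.5433  r=-5.4633  x^+=-1.7130  v^+=-1.7110  a^+=-0.3651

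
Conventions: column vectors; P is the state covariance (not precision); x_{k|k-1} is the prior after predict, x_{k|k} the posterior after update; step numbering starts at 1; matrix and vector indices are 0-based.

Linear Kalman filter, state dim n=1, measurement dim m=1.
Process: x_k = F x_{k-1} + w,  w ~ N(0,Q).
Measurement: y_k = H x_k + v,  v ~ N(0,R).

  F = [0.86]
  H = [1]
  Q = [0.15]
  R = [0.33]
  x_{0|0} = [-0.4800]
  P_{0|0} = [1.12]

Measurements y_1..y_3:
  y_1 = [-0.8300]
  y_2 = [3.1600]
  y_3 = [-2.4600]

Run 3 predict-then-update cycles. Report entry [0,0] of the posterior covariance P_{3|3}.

step 1: x^-=[-0.4128]  P^-=[0.9784]  S=[1.3084]  K=[0.7478]  nu=[-0.4172]  x^+=[-0.7248]  P^+=[0.2468]
step 2: x^-=[-0.6233]  P^-=[0.3325]  S=[0.6625]  K=[0.5019]  nu=[3.7833]  x^+=[1.2755]  P^+=[0.1656]
step 3: x^-=[1.0969]  P^-=[0.2725]  S=[0.6025]  K=[0.4523]  nu=[-3.5569]  x^+=[-0.5118]  P^+=[0.1493]

P_post[0,0] = 0.1493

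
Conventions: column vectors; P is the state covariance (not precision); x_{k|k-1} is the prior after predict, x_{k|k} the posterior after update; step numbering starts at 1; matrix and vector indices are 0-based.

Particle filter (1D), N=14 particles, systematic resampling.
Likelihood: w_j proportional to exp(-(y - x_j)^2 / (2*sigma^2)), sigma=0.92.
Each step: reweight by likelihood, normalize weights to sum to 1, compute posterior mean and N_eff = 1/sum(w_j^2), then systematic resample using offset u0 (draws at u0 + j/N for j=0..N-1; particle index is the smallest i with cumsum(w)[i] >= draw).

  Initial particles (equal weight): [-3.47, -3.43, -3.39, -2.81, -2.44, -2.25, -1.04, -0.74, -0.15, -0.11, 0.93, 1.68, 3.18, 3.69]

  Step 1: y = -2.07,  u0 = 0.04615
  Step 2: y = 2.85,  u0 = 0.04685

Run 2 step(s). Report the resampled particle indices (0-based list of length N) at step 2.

resampled_idx = [12, 13, 13, 13, 13, 13, 13, 13, 13, 13, 13, 13, 13, 13]

step 1: w=[0.0663, 0.0707, 0.0753, 0.1526, 0.1945, 0.2069, 0.1127, 0.0742, 0.0239, 0.0218, 0.0010, 0.0001, 0.0000, 0.0000]  mean=-2.2739  Neff=7.2332  idx=[0, 1, 2, 3, 3, 4, 4, 4, 5, 5, 5, 6, 7, 8]
step 2: w=[0.0000, 0.0000, 0.0000, 0.0000, 0.0000, 0.0000, 0.0000, 0.0000, 0.0000, 0.0000, 0.0000, 0.0237, 0.0892, 0.8869]  mean=-0.2241  Neff=1.2576  idx=[12, 13, 13, 13, 13, 13, 13, 13, 13, 13, 13, 13, 13, 13]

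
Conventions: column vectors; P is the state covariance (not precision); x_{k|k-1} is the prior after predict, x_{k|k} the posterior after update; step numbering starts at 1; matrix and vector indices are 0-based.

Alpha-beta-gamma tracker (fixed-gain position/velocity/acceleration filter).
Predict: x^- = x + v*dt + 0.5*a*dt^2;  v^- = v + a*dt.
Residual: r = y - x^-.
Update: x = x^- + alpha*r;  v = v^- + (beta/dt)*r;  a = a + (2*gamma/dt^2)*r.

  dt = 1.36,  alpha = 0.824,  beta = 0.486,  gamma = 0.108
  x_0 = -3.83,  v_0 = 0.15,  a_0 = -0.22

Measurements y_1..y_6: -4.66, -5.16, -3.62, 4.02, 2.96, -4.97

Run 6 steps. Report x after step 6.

step 1: x_pred=-3.8295  r=-0.8305  x^+=-4.5138  v^+=-0.4460  a^+=-0.3170
step 2: x_pred=-5.4135  r=0.2535  x^+=-5.2046  v^+=-0.7865  a^+=-0.2874
step 3: x_pred=-6.5400  r=2.9200  x^+=-4.1339  v^+=-0.1339  a^+=0.0536
step 4: x_pred=-4.2664  r=8.2864  x^+=2.5616  v^+=2.9002  a^+=1.0213
step 5: x_pred=7.4504  r=-4.4904  x^+=3.7503  v^+=2.6846  a^+=0.4969
step 6: x_pred=7.8609  r=-12.8309  x^+=-2.7118  v^+=-1.2248  a^+=-1.0015

x_post = -2.7118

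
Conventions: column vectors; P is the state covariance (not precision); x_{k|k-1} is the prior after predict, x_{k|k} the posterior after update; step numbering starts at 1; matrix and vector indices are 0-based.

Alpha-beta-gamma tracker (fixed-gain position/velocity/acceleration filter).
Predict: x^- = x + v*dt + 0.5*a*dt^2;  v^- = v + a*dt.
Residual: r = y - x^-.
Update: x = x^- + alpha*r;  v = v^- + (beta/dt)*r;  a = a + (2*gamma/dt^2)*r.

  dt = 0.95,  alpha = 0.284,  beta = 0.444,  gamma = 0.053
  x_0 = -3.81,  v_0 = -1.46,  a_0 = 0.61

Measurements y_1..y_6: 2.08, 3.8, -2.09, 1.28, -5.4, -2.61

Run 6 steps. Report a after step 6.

step 1: x_pred=-4.9217  r=7.0017  x^+=-2.9332  v^+=2.3919  a^+=1.4324
step 2: x_pred=-0.0146  r=3.8146  x^+=1.0688  v^+=5.5355  a^+=1.8804
step 3: x_pred=7.1760  r=-9.2660  x^+=4.5444  v^+=2.9912  a^+=0.7921
step 4: x_pred=7.7435  r=-6.4635  x^+=5.9079  v^+=0.7229  a^+=0.0329
step 5: x_pred=6.6095  r=-12.0095  x^+=3.1988  v^+=-4.8587  a^+=-1.3776
step 6: x_pred=-2.0386  r=-0.5714  x^+=-2.2009  v^+=-6.4344  a^+=-1.4447

a_post = -1.4447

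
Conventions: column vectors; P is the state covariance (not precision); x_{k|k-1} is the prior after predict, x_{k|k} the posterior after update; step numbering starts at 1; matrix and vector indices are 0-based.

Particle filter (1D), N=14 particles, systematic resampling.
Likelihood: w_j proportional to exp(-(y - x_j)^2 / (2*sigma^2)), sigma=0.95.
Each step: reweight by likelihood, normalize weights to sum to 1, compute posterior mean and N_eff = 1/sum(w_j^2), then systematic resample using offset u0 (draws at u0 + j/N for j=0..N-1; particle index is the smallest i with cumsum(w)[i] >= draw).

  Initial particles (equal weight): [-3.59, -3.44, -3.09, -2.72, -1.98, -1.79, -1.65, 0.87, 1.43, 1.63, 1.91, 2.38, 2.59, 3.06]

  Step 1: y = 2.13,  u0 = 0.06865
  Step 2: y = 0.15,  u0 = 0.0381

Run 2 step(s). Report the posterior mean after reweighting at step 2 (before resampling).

step 1: w=[0.0000, 0.0000, 0.0000, 0.0000, 0.0000, 0.0000, 0.0001, 0.0755, 0.1387, 0.1584, 0.1771, 0.1757, 0.1618, 0.1127]  mean=2.0423  Neff=6.6162  idx=[7, 8, 8, 9, 9, 10, 10, 11, 11, 11, 12, 12, 13, 13]
step 2: w=[0.2685, 0.1444, 0.1444, 0.1063, 0.1063, 0.0643, 0.0643, 0.0228, 0.0228, 0.0228, 0.0132, 0.0132, 0.0033, 0.0033]  mean=1.4902  Neff=6.8194  idx=[0, 0, 0, 0, 1, 1, 2, 2, 3, 4, 4, 5, 6, 9]

post_mean = 1.4902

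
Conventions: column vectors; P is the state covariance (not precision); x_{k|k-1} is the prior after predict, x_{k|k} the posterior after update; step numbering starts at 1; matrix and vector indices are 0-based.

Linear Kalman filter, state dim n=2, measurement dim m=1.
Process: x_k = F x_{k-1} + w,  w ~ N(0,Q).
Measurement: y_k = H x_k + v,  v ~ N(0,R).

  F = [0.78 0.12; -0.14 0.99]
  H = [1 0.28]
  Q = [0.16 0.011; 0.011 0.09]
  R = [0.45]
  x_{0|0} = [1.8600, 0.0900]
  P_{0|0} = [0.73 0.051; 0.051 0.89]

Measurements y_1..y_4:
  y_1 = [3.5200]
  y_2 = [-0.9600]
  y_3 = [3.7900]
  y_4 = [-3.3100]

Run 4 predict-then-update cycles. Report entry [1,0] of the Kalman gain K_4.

K[1,0] = 0.3797

step 1: x^-=[1.4616, -0.1713]  P^-=[0.6265 0.0755; 0.0755 0.9625]  S=[1.1943]  K=[0.5423; 0.2889]  nu=[2.1064]  x^+=[2.6039, 0.4372]  P^+=[0.2753 -0.1116; -0.1116 0.8628]
step 2: x^-=[2.0835, 0.0683]  P^-=[0.3190 -0.0008; -0.0008 0.9719]  S=[0.8447]  K=[0.3774; 0.3212]  nu=[-3.0626]  x^+=[0.9278, -0.9153]  P^+=[0.1987 -0.1032; -0.1032 0.8848]
step 3: x^-=[0.6138, -1.0360]  P^-=[0.2743 0.0164; 0.0164 0.9897]  S=[0.8111]  K=[0.3439; 0.3619]  nu=[3.4663]  x^+=[1.8058, 0.2185]  P^+=[0.1784 -0.0845; -0.0845 0.8835]
step 4: x^-=[1.4347, -0.0365]  P^-=[0.2654 0.0326; 0.0326 0.9828]  S=[0.8108]  K=[0.3387; 0.3797]  nu=[-4.7345]  x^+=[-0.1687, -1.8340]  P^+=[0.1725 -0.0716; -0.0716 0.8659]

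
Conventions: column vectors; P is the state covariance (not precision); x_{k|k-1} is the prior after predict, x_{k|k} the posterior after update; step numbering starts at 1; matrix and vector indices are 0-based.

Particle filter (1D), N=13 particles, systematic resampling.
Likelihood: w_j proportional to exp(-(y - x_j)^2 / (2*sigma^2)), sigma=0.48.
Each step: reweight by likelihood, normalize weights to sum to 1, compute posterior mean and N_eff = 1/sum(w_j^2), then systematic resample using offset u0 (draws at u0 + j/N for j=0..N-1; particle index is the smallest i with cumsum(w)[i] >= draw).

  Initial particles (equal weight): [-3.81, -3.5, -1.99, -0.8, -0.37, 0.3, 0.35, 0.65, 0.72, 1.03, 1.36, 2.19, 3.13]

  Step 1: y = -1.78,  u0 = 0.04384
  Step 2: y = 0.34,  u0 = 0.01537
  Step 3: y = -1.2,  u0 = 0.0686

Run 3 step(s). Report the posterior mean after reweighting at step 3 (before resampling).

post_mean = -0.8000

step 1: w=[0.0001, 0.0016, 0.8668, 0.1187, 0.0128, 0.0001, 0.0001, 0.0000, 0.0000, 0.0000, 0.0000, 0.0000, 0.0000]  mean=-1.8304  Neff=1.3063  idx=[2, 2, 2, 2, 2, 2, 2, 2, 2, 2, 2, 3, 3]
step 2: w=[0.0001, 0.0001, 0.0001, 0.0001, 0.0001, 0.0001, 0.0001, 0.0001, 0.0001, 0.0001, 0.0001, 0.4996, 0.4996]  mean=-0.8008  Neff=2.0028  idx=[11, 11, 11, 11, 11, 11, 11, 12, 12, 12, 12, 12, 12]
step 3: w=[0.0769, 0.0769, 0.0769, 0.0769, 0.0769, 0.0769, 0.0769, 0.0769, 0.0769, 0.0769, 0.0769, 0.0769, 0.0769]  mean=-0.8000  Neff=13.0000  idx=[0, 1, 2, 3, 4, 5, 6, 7, 8, 9, 10, 11, 12]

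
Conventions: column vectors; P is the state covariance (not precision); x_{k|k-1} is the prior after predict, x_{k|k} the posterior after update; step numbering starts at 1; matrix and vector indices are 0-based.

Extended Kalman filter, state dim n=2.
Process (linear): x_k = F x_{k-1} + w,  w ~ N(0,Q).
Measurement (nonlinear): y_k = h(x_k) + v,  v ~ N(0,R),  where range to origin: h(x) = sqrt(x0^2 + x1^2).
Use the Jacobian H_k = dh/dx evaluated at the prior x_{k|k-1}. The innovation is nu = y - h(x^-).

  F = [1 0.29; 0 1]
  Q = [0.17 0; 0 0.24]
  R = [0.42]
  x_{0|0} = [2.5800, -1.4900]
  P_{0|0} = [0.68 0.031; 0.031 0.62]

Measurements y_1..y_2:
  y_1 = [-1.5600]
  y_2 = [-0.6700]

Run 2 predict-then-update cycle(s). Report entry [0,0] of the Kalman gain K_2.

step 1: x^-=[2.1479, -1.4900]  P^-=[0.9201 0.2108; 0.2108 0.8600]  H_jac=[0.8217 -0.5700]  S=[1.1231]  K=[0.5662; -0.2822]  nu=[-4.1741]  x^+=[-0.2153, -0.3120]  P^+=[0.5601 0.3903; 0.3903 0.7705]
step 2: x^-=[-0.3058, -0.3120]  P^-=[1.0213 0.6137; 0.6137 1.0105]  H_jac=[-0.7000 -0.7142]  S=[2.0494]  K=[-0.5627; -0.5618]  nu=[-1.1068]  x^+=[0.3170, 0.3098]  P^+=[0.3724 -0.0341; -0.0341 0.3638]

K[0,0] = -0.5627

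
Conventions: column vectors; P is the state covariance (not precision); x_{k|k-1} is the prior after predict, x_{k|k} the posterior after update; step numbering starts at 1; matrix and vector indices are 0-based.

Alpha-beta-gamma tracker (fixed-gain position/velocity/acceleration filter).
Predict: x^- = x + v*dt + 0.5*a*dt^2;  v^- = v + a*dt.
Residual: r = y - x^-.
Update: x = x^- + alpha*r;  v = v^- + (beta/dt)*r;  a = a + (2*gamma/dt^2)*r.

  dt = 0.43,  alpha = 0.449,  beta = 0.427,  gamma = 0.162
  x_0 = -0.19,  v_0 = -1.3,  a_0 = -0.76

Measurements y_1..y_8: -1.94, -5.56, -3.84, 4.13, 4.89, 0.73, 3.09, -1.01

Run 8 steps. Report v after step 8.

v_post = -12.9368

step 1: x_pred=-0.8193  r=-1.1207  x^+=-1.3225  v^+=-2.7397  a^+=-2.7239
step 2: x_pred=-2.7524  r=-2.8076  x^+=-4.0130  v^+=-6.6990  a^+=-7.6437
step 3: x_pred=-7.6002  r=3.7602  x^+=-5.9119  v^+=-6.2518  a^+=-1.0546
step 4: x_pred=-8.6977  r=12.8277  x^+=-2.9380  v^+=6.0329  a^+=21.4233
step 5: x_pred=1.6367  r=3.2533  x^+=3.0974  v^+=18.4755  a^+=27.1241
step 6: x_pred=13.5495  r=-12.8195  x^+=7.7936  v^+=17.4088  a^+=4.6605
step 7: x_pred=15.7102  r=-12.6202  x^+=10.0437  v^+=6.8806  a^+=-17.4539
step 8: x_pred=11.3888  r=-12.3988  x^+=5.8217  v^+=-12.9368  a^+=-39.1803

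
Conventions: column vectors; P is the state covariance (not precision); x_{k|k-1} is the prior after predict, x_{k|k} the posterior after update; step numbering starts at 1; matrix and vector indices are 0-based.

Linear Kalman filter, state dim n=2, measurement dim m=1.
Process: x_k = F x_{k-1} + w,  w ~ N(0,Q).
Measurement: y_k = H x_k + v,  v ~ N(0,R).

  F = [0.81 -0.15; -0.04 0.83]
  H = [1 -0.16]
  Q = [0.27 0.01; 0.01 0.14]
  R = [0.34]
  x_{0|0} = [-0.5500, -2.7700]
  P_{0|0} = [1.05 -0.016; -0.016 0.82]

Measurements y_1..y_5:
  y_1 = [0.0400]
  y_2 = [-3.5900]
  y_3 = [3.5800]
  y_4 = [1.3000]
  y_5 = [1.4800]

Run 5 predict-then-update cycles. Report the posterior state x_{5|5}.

step 1: x^-=[-0.0300, -2.2771]  P^-=[0.9812 -0.1370; -0.1370 0.7076]  S=[1.3832]  K=[0.7253; -0.1809]  nu=[-0.2943]  x^+=[-0.2435, -2.2239]  P^+=[0.2537 0.0445; 0.0445 0.6624]
step 2: x^-=[0.1364, -1.8361]  P^-=[0.4405 -0.0505; -0.0505 0.5938]  S=[0.8119]  K=[0.5526; -0.1792]  nu=[-4.0201]  x^+=[-2.0850, -1.1155]  P^+=[0.1927 0.0299; 0.0299 0.5677]
step 3: x^-=[-1.5215, -0.8425]  P^-=[0.4019 -0.0466; -0.0466 0.5294]  S=[0.7704]  K=[0.5314; -0.1705]  nu=[4.9667]  x^+=[1.1177, -1.6893]  P^+=[0.1844 0.0232; 0.0232 0.5070]
step 4: x^-=[1.1587, -1.4468]  P^-=[0.3968 -0.0434; -0.0434 0.4880]  S=[0.7631]  K=[0.5290; -0.1592]  nu=[-0.0902]  x^+=[1.1110, -1.4325]  P^+=[0.1832 0.0209; 0.0209 0.4687]
step 5: x^-=[1.1148, -1.2334]  P^-=[0.3957 -0.0401; -0.0401 0.4618]  S=[0.7603]  K=[0.5288; -0.1500]  nu=[0.1679]  x^+=[1.2036, -1.2586]  P^+=[0.1830 0.0202; 0.0202 0.4447]

x_post = [1.2036, -1.2586]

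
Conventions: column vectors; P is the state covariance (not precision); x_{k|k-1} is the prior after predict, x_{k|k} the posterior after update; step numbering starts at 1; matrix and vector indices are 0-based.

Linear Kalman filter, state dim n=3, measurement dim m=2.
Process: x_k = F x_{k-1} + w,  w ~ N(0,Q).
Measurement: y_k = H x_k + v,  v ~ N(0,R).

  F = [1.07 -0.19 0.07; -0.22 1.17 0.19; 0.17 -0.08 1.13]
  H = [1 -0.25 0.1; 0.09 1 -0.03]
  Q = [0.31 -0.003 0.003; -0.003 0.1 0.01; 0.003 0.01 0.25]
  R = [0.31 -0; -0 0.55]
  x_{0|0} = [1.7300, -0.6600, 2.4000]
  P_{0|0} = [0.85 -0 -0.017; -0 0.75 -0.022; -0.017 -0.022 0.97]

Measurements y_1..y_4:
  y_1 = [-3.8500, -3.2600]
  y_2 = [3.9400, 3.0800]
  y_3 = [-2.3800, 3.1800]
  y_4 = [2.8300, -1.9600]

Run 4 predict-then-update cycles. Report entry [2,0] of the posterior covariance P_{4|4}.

step 1: x^-=[2.1445, -0.6968, 3.0589]  P^-=[1.3130 -0.3611 0.2298; -0.3611 1.1945 0.0912; 0.2298 0.0912 1.5154]  S=[1.9348 -0.5330; -0.5330 1.6848]  K=[0.7628 0.0930; -0.1607 0.6372; 0.2149 0.1074]  nu=[-6.4746, -2.6644]  x^+=[-3.0422, -1.3540, 1.3812]  P^+=[0.2483 0.0273 -0.0499; 0.0273 0.3512 0.1065; -0.0499 0.1065 1.4312]
step 2: x^-=[-2.9013, -0.6525, 1.1519]  P^-=[0.5925 -0.0896 0.0791; -0.0896 0.6819 0.4310; 0.0791 0.4310 2.0478]  S=[1.0047 -0.1662; -0.1662 1.1961]  K=[0.6290 0.0551; -0.1275 0.5348; 0.2328 0.3473]  nu=[6.5630, 4.0282]  x^+=[1.4490, 0.6651, 4.0786]  P^+=[0.2029 0.0105 -0.0524; 0.0105 0.3008 0.2520; -0.0524 0.2520 1.8759]
step 3: x^-=[1.7096, 1.2343, 4.8019]  P^-=[0.5435 -0.0774 0.0721; -0.0774 0.7003 0.7200; 0.0721 0.7200 2.5872]  S=[0.9403 -0.1337; -0.1337 1.1995]  K=[0.6123 0.0427; -0.1141 0.5473; 0.2412 0.5678]  nu=[-4.2612, 1.9359]  x^+=[-0.8171, 2.7802, 4.8735]  P^+=[0.1957 0.0044 -0.0480; 0.0044 0.3121 0.3821; -0.0480 0.3821 2.1824]
step 4: x^-=[-1.0614, 4.3585, 5.1457]  P^-=[0.5369 -0.0752 0.0727; -0.0752 0.7871 0.9527; 0.0727 0.9527 2.9567]  S=[0.9302 -0.1299; -0.1299 1.2730]  K=[0.6108 0.0395; -0.1090 0.5794; 0.2389 0.7083]  nu=[4.4664, -6.0686]  x^+=[1.4268, 0.3555, 1.9147]  P^+=[0.1942 0.0030 -0.0412; 0.0030 0.3323 0.4625; -0.0412 0.4625 2.3090]

P_post[2,0] = -0.0412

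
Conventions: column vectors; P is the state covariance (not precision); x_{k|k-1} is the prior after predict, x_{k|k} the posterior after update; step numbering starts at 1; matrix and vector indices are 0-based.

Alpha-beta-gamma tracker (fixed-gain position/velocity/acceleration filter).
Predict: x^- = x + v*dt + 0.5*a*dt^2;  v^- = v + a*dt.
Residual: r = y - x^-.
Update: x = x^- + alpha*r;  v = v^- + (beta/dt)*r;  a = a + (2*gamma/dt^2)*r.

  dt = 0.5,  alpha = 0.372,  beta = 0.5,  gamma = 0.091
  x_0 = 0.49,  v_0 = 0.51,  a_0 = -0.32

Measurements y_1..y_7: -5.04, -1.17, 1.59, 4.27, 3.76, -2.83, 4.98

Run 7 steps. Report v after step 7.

v_post = -3.3799

step 1: x_pred=0.7050  r=-5.7450  x^+=-1.4321  v^+=-5.3950  a^+=-4.5024
step 2: x_pred=-4.6924  r=3.5224  x^+=-3.3821  v^+=-4.1237  a^+=-1.9380
step 3: x_pred=-5.6862  r=7.2762  x^+=-2.9795  v^+=2.1835  a^+=3.3591
step 4: x_pred=-1.4679  r=5.7379  x^+=0.6666  v^+=9.6008  a^+=7.5362
step 5: x_pred=6.4091  r=-2.6491  x^+=5.4236  v^+=10.7199  a^+=5.6077
step 6: x_pred=11.4845  r=-14.3145  x^+=6.1595  v^+=-0.7908  a^+=-4.8133
step 7: x_pred=5.1625  r=-0.1825  x^+=5.0946  v^+=-3.3799  a^+=-4.9461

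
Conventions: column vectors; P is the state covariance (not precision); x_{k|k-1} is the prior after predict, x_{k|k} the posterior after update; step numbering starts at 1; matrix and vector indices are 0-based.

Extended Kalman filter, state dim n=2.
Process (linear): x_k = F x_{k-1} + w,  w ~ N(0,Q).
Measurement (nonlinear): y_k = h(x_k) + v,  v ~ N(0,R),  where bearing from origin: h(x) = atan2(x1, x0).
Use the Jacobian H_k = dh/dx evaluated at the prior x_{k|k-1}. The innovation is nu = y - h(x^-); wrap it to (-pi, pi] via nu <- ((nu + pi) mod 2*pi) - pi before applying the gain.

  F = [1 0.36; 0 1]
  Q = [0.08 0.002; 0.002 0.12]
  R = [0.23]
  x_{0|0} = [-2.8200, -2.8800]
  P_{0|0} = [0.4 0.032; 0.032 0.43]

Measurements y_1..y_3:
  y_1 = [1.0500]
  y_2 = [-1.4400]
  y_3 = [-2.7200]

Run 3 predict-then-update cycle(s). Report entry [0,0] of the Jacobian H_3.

H_jac[0,0] = 0.0602

step 1: x^-=[-3.8568, -2.8800]  P^-=[0.5588 0.1888; 0.1888 0.5500]  H_jac=[0.1243 -0.1665]  S=[0.2461]  K=[0.1545; -0.2767]  nu=[-2.7330]  x^+=[-4.2792, -2.1238]  P^+=[0.5529 0.1993; 0.1993 0.5312]
step 2: x^-=[-5.0437, -2.1238]  P^-=[0.8452 0.3925; 0.3925 0.6512]  H_jac=[0.0709 -0.1684]  S=[0.2433]  K=[-0.0254; -0.3363]  nu=[1.3031]  x^+=[-5.0768, -2.5619]  P^+=[0.8451 0.3905; 0.3905 0.6236]
step 3: x^-=[-5.9991, -2.5619]  P^-=[1.2870 0.6170; 0.6170 0.7436]  H_jac=[0.0602 -0.1410]  S=[0.2390]  K=[-0.0397; -0.2833]  nu=[0.0180]  x^+=[-5.9998, -2.5670]  P^+=[1.2867 0.6143; 0.6143 0.7245]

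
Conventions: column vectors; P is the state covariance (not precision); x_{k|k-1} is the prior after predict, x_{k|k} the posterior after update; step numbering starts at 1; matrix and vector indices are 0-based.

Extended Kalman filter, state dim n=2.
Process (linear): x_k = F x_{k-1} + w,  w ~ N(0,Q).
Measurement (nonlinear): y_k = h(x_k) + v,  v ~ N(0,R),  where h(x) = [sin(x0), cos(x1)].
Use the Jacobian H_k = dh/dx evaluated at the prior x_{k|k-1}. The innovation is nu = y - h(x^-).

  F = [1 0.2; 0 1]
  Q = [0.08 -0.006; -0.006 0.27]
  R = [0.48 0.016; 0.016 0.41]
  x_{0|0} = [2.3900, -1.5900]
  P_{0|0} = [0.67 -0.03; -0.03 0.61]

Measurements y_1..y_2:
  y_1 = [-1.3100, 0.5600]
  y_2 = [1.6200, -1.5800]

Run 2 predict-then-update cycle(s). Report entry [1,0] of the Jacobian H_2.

H_jac[1,0] = 0.0000

step 1: x^-=[2.0720, -1.5900]  P^-=[0.7624 0.0860; 0.0860 0.8800]  H_jac=[-0.4805 0.0000; 0.0000 0.9998]  S=[0.6560 -0.0253; -0.0253 1.2897]  K=[-0.5563 0.0558; -0.0367 0.6815]  nu=[-2.1870, 0.5792]  x^+=[3.3208, -1.1150]  P^+=[0.5538 0.0140; 0.0140 0.2789]
step 2: x^-=[3.0978, -1.1150]  P^-=[0.6506 0.0637; 0.0637 0.5489]  H_jac=[-0.9990 0.0000; 0.0000 0.8979]  S=[1.1293 -0.0412; -0.0412 0.8525]  K=[-0.5741 0.0394; -0.0354 0.5764]  nu=[1.5762, -2.0201]  x^+=[2.1133, -2.3352]  P^+=[0.2752 0.0078; 0.0078 0.2626]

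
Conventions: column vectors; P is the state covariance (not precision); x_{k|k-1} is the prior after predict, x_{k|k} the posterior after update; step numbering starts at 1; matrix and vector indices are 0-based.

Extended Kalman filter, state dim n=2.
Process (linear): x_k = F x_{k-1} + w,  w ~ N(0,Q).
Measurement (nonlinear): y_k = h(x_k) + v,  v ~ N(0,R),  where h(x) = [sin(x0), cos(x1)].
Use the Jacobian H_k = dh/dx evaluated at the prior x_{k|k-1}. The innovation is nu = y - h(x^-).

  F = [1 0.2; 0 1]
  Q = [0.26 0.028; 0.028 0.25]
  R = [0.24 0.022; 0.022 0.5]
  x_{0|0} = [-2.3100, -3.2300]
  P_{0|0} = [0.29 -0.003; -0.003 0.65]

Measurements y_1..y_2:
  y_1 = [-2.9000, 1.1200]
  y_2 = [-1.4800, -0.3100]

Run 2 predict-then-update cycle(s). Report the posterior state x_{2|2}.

x_post = [-1.5315, -2.8518]

step 1: x^-=[-2.9560, -3.2300]  P^-=[0.5748 0.1550; 0.1550 0.9000]  H_jac=[-0.9828 0.0000; 0.0000 -0.0883]  S=[0.7952 0.0355; 0.0355 0.5070]  K=[-0.7114 0.0227; -0.1852 -0.1438]  nu=[-2.7155, 2.1161]  x^+=[-0.9760, -3.0315]  P^+=[0.1732 0.0484; 0.0484 0.8604]
step 2: x^-=[-1.5823, -3.0315]  P^-=[0.4870 0.2485; 0.2485 1.1104]  H_jac=[-0.0115 0.0000; 0.0000 0.1099]  S=[0.2401 0.0217; 0.0217 0.5134]  K=[-0.0283 0.0544; -0.0335 0.2391]  nu=[-0.4801, 0.6839]  x^+=[-1.5315, -2.8518]  P^+=[0.4854 0.2418; 0.2418 1.0811]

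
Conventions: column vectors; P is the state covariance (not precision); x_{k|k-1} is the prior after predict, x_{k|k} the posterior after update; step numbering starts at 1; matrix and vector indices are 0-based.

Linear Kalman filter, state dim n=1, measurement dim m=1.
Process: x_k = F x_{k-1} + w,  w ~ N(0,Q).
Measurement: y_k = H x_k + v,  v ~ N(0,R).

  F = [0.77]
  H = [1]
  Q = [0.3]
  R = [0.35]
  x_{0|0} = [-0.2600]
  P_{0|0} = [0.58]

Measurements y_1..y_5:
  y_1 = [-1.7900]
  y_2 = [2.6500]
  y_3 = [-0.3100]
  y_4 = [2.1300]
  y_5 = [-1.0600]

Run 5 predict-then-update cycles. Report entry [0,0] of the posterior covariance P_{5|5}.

step 1: x^-=[-0.2002]  P^-=[0.6439]  S=[0.9939]  K=[0.6478]  nu=[-1.5898]  x^+=[-1.2301]  P^+=[0.2267]
step 2: x^-=[-0.9472]  P^-=[0.4344]  S=[0.7844]  K=[0.5538]  nu=[3.5972]  x^+=[1.0450]  P^+=[0.1938]
step 3: x^-=[0.8046]  P^-=[0.4149]  S=[0.7649]  K=[0.5424]  nu=[-1.1146]  x^+=[0.2000]  P^+=[0.1899]
step 4: x^-=[0.1540]  P^-=[0.4126]  S=[0.7626]  K=[0.5410]  nu=[1.9760]  x^+=[1.2231]  P^+=[0.1894]
step 5: x^-=[0.9418]  P^-=[0.4123]  S=[0.7623]  K=[0.5408]  nu=[-2.0018]  x^+=[-0.1409]  P^+=[0.1893]

P_post[0,0] = 0.1893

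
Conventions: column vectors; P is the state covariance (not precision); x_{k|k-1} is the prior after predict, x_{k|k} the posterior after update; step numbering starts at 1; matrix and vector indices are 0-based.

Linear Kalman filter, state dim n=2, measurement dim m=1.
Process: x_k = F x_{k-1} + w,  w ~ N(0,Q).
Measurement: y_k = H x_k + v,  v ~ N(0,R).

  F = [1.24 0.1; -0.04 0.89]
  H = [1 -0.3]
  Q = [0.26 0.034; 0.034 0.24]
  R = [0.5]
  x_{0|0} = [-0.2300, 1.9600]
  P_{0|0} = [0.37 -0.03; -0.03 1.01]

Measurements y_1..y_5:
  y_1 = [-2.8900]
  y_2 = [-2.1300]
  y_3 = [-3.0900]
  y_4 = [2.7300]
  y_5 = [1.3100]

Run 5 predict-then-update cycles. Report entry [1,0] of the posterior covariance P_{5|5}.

step 1: x^-=[-0.0892, 1.7536]  P^-=[0.8316 0.0726; 0.0726 1.0427]  S=[1.3819]  K=[0.5860; -0.1739]  nu=[-2.2747]  x^+=[-1.4222, 2.1491]  P^+=[0.3570 0.2134; 0.2134 1.0010]
step 2: x^-=[-1.5486, 1.9696]  P^-=[0.8719 0.3400; 0.3400 1.0182]  S=[1.2595]  K=[0.6112; 0.0274]  nu=[0.0095]  x^+=[-1.5428, 1.9699]  P^+=[0.4013 0.3189; 0.3189 1.0173]
step 3: x^-=[-1.7161, 1.8149]  P^-=[0.9663 0.4553; 0.4553 1.0237]  S=[1.2852]  K=[0.6456; 0.1153]  nu=[-0.8294]  x^+=[-2.2515, 1.7193]  P^+=[0.4307 0.3596; 0.3596 1.0067]
step 4: x^-=[-2.6200, 1.6202]  P^-=[1.0215 0.4977; 0.4977 1.0125]  S=[1.3140]  K=[0.6638; 0.1476]  nu=[5.8361]  x^+=[1.2537, 2.4817]  P^+=[0.4426 0.3690; 0.3690 0.9838]
step 5: x^-=[1.8028, 2.1585]  P^-=[1.0418 0.5053; 0.5053 0.9937]  S=[1.3281]  K=[0.6703; 0.1560]  nu=[0.1548]  x^+=[1.9065, 2.1827]  P^+=[0.4451 0.3664; 0.3664 0.9614]

P_post[1,0] = 0.3664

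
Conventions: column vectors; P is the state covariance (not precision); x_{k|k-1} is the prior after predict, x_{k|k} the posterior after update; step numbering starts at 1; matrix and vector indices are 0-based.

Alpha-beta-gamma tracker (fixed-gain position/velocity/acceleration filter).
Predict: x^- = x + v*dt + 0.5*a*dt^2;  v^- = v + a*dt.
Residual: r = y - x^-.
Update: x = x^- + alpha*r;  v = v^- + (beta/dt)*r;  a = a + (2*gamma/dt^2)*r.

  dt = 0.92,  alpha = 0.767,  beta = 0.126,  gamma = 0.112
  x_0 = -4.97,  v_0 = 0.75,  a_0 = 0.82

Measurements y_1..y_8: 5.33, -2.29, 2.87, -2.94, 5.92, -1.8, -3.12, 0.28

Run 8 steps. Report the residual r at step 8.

resid = 8.4047

step 1: x_pred=-3.9330  r=9.2630  x^+=3.1717  v^+=2.7730  a^+=3.2714
step 2: x_pred=7.1074  r=-9.3974  x^+=-0.1004  v^+=4.4957  a^+=0.7844
step 3: x_pred=4.3676  r=-1.4976  x^+=3.2189  v^+=5.0123  a^+=0.3881
step 4: x_pred=7.9945  r=-10.9345  x^+=-0.3923  v^+=3.8718  a^+=-2.5057
step 5: x_pred=2.1093  r=3.8107  x^+=5.0321  v^+=2.0884  a^+=-1.4972
step 6: x_pred=6.3198  r=-8.1198  x^+=0.0919  v^+=-0.4011  a^+=-3.6462
step 7: x_pred=-1.8202  r=-1.2998  x^+=-2.8171  v^+=-3.9336  a^+=-3.9901
step 8: x_pred=-8.1247  r=8.4047  x^+=-1.6783  v^+=-6.4535  a^+=-1.7658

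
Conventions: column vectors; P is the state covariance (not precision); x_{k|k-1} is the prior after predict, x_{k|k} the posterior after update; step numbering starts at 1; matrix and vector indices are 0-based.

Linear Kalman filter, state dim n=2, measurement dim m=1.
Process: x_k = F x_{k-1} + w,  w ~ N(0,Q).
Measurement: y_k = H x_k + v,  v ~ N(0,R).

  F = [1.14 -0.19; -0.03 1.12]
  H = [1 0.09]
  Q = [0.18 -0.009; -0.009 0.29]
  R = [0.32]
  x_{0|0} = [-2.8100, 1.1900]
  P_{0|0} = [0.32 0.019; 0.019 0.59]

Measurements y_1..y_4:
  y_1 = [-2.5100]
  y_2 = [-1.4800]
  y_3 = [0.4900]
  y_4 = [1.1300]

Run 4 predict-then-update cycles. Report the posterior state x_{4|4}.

step 1: x^-=[-3.4295, 1.4171]  P^-=[0.6089 -0.1211; -0.1211 1.0291]  S=[0.9155]  K=[0.6533; -0.0311]  nu=[0.7920]  x^+=[-2.9121, 1.3924]  P^+=[0.2183 -0.1025; -0.1025 1.0282]
step 2: x^-=[-3.5844, 1.6469]  P^-=[0.5452 -0.3667; -0.3667 1.5869]  S=[0.8120]  K=[0.6307; -0.2757]  nu=[1.9562]  x^+=[-2.3506, 1.1075]  P^+=[0.2221 -0.2255; -0.2255 1.5251]
step 3: x^-=[-2.8901, 1.3109]  P^-=[0.6214 -0.6304; -0.6304 2.2185]  S=[0.8459]  K=[0.6675; -0.5091]  nu=[3.2621]  x^+=[-0.7125, -0.3499]  P^+=[0.2445 -0.3428; -0.3428 1.9992]
step 4: x^-=[-0.7458, -0.3705]  P^-=[0.7184 -0.8825; -0.8825 2.8211]  S=[0.9024]  K=[0.7081; -0.6966]  nu=[1.9091]  x^+=[0.6061, -1.7004]  P^+=[0.2660 -0.4374; -0.4374 2.3832]

x_post = [0.6061, -1.7004]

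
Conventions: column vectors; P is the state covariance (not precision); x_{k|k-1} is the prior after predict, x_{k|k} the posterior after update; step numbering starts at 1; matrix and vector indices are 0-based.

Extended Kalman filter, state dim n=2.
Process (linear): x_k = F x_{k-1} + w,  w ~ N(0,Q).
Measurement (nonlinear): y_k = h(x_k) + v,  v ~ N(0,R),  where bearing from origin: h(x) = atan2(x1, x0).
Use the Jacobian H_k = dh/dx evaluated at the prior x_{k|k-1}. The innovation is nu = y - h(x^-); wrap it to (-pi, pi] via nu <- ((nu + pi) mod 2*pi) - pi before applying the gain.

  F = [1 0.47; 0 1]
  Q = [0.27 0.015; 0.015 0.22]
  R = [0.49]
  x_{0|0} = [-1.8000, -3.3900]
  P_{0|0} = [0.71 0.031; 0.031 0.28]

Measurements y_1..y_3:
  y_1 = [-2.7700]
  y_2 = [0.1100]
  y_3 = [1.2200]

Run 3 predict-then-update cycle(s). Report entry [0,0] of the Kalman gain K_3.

step 1: x^-=[-3.3933, -3.3900]  P^-=[1.0710 0.1776; 0.1776 0.5000]  H_jac=[0.1473 -0.1475]  S=[0.5164]  K=[0.2549; -0.0921]  nu=[-0.4133]  x^+=[-3.4986, -3.3519]  P^+=[1.0374 0.1897; 0.1897 0.4956]
step 2: x^-=[-5.0740, -3.3519]  P^-=[1.5953 0.4377; 0.4377 0.7156]  H_jac=[0.0906 -0.1372]  S=[0.5057]  K=[0.1672; -0.1157]  nu=[2.6678]  x^+=[-4.6280, -3.6606]  P^+=[1.5811 0.4474; 0.4474 0.7088]
step 3: x^-=[-6.3485, -3.6606]  P^-=[2.4283 0.7956; 0.7956 0.9288]  H_jac=[0.0682 -0.1182]  S=[0.5014]  K=[0.1425; -0.1108]  nu=[-2.4446]  x^+=[-6.6970, -3.3897]  P^+=[2.4181 0.8035; 0.8035 0.9227]

K[0,0] = 0.1425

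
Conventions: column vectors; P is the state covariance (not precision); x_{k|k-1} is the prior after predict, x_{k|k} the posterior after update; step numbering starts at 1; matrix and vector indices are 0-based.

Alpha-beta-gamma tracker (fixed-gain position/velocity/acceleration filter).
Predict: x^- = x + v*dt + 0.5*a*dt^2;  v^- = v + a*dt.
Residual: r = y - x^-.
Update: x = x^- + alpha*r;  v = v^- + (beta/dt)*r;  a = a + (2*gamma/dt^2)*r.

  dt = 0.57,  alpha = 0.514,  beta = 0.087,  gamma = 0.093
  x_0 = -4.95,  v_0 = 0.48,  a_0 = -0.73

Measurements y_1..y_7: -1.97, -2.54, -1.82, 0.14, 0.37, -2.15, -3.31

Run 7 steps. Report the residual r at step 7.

resid = -5.1068

step 1: x_pred=-4.7950  r=2.8250  x^+=-3.3429  v^+=0.4951  a^+=0.8873
step 2: x_pred=-2.9166  r=0.3766  x^+=-2.7230  v^+=1.0583  a^+=1.1029
step 3: x_pred=-1.9406  r=0.1206  x^+=-1.8786  v^+=1.7053  a^+=1.1719
step 4: x_pred=-0.7162  r=0.8562  x^+=-0.2761  v^+=2.5040  a^+=1.6621
step 5: x_pred=1.4212  r=-1.0512  x^+=0.8809  v^+=3.2910  a^+=1.0603
step 6: x_pred=2.9290  r=-5.0790  x^+=0.3184  v^+=3.1201  a^+=-1.8473
step 7: x_pred=1.7968  r=-5.1068  x^+=-0.8281  v^+=1.2877  a^+=-4.7709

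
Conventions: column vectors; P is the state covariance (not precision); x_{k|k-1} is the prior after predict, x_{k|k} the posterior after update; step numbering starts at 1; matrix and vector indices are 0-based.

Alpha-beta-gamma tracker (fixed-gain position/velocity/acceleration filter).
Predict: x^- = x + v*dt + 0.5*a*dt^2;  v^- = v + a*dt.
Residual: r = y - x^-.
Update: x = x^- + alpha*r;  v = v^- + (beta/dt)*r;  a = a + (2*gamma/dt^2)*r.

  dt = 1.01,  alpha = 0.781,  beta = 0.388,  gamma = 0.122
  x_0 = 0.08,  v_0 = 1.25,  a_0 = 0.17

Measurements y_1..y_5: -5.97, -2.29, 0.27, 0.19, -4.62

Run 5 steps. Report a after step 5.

step 1: x_pred=1.4292  r=-7.3992  x^+=-4.3496  v^+=-1.4208  a^+=-1.5998
step 2: x_pred=-6.6005  r=4.3105  x^+=-3.2340  v^+=-1.3807  a^+=-0.5688
step 3: x_pred=-4.9186  r=5.1886  x^+=-0.8663  v^+=0.0381  a^+=0.6723
step 4: x_pred=-0.4849  r=0.6749  x^+=0.0422  v^+=0.9764  a^+=0.8337
step 5: x_pred=1.4536  r=-6.0736  x^+=-3.2899  v^+=-0.5148  a^+=-0.6190

a_post = -0.6190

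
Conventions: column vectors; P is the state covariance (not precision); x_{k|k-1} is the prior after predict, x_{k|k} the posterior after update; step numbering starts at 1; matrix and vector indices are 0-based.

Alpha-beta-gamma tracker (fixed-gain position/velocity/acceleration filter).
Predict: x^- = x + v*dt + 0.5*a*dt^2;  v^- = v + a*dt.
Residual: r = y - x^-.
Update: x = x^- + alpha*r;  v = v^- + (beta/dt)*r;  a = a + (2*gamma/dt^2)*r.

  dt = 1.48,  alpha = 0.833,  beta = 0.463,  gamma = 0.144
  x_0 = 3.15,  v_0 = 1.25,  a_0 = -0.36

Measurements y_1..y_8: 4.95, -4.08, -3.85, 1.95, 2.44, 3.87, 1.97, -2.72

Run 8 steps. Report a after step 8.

a_post = -1.0093

step 1: x_pred=4.6057  r=0.3443  x^+=4.8925  v^+=0.8249  a^+=-0.3147
step 2: x_pred=5.7687  r=-9.8487  x^+=-2.4353  v^+=-2.7219  a^+=-1.6097
step 3: x_pred=-8.2266  r=4.3766  x^+=-4.5809  v^+=-3.7351  a^+=-1.0342
step 4: x_pred=-11.2415  r=13.1915  x^+=-0.2530  v^+=-1.1389  a^+=0.7002
step 5: x_pred=-1.1717  r=3.6117  x^+=1.8369  v^+=1.0273  a^+=1.1751
step 6: x_pred=4.6443  r=-0.7743  x^+=3.9993  v^+=2.5243  a^+=1.0733
step 7: x_pred=8.9107  r=-6.9407  x^+=3.1291  v^+=1.9414  a^+=0.1607
step 8: x_pred=6.1785  r=-8.8985  x^+=-1.2340  v^+=-0.6045  a^+=-1.0093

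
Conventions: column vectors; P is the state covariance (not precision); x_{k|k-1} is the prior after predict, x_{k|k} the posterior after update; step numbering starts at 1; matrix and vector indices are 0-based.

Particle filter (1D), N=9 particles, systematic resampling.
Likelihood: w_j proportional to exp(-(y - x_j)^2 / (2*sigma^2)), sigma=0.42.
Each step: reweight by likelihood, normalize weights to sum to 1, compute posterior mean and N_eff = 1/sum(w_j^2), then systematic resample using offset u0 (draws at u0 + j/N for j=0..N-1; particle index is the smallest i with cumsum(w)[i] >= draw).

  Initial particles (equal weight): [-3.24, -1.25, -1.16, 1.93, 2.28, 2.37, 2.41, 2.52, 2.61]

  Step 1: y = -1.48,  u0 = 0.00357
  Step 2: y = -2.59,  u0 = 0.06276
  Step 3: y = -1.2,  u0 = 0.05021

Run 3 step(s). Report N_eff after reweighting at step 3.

step 1: w=[0.0001, 0.5350, 0.4649, 0.0000, 0.0000, 0.0000, 0.0000, 0.0000, 0.0000]  mean=-1.2083  Neff=1.9906  idx=[1, 1, 1, 1, 1, 2, 2, 2, 2]
step 2: w=[0.1434, 0.1434, 0.1434, 0.1434, 0.1434, 0.0707, 0.0707, 0.0707, 0.0707]  mean=-1.2245  Neff=8.1404  idx=[0, 1, 1, 2, 3, 4, 5, 6, 8]
step 3: w=[0.1110, 0.1110, 0.1110, 0.1110, 0.1110, 0.1110, 0.1113, 0.1113, 0.1113]  mean=-1.2199  Neff=9.0000  idx=[0, 1, 2, 3, 4, 5, 6, 7, 8]

N_eff = 9.0000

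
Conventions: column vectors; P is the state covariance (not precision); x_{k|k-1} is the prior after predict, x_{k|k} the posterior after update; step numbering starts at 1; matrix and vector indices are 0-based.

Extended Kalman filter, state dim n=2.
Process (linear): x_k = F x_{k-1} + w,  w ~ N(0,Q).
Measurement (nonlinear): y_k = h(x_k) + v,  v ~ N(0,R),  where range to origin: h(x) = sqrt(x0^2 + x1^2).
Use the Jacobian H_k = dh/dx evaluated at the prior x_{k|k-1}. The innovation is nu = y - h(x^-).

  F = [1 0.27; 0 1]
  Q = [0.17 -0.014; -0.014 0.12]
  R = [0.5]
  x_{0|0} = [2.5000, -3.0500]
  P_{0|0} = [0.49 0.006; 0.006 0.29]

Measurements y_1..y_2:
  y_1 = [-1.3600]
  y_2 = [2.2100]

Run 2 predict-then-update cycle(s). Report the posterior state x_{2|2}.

x_post = [-0.3759, -1.7247]

step 1: x^-=[1.6765, -3.0500]  P^-=[0.6844 0.0703; 0.0703 0.4100]  H_jac=[0.4817 -0.8763]  S=[0.9143]  K=[0.2932; -0.3559]  nu=[-4.8404]  x^+=[0.2574, -1.3271]  P^+=[0.6058 0.1657; 0.1657 0.2942]
step 2: x^-=[-0.1009, -1.3271]  P^-=[0.8867 0.2311; 0.2311 0.4142]  H_jac=[-0.0758 -0.9971]  S=[0.9518]  K=[-0.3128; -0.4523]  nu=[0.8790]  x^+=[-0.3759, -1.7247]  P^+=[0.7936 0.0965; 0.0965 0.2195]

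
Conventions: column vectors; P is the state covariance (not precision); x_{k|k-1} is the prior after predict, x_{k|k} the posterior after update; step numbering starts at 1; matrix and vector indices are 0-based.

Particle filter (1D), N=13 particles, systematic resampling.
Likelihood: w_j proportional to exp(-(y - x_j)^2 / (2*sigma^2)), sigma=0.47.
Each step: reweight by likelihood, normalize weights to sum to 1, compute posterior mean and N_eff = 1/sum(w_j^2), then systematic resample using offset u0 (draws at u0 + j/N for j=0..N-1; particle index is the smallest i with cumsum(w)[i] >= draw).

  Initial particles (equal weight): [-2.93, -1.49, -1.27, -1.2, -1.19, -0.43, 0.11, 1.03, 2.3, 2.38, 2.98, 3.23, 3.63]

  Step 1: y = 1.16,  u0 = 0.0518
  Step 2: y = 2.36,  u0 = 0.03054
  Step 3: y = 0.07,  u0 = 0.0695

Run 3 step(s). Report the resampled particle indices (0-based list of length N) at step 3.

resampled_idx = [0, 0, 0, 0, 0, 0, 1, 1, 1, 1, 1, 1, 1]

step 1: w=[0.0000, 0.0000, 0.0000, 0.0000, 0.0000, 0.0029, 0.0726, 0.8472, 0.0465, 0.0303, 0.0005, 0.0001, 0.0000]  mean=1.0600  Neff=1.3772  idx=[6, 7, 7, 7, 7, 7, 7, 7, 7, 7, 7, 7, 9]
step 2: w=[0.0000, 0.0152, 0.0152, 0.0152, 0.0152, 0.0152, 0.0152, 0.0152, 0.0152, 0.0152, 0.0152, 0.0152, 0.8327]  mean=2.1542  Neff=1.4369  idx=[3, 8, 12, 12, 12, 12, 12, 12, 12, 12, 12, 12, 12]
step 3: w=[0.4999, 0.4999, 0.0000, 0.0000, 0.0000, 0.0000, 0.0000, 0.0000, 0.0000, 0.0000, 0.0000, 0.0000, 0.0000]  mean=1.0303  Neff=2.0010  idx=[0, 0, 0, 0, 0, 0, 1, 1, 1, 1, 1, 1, 1]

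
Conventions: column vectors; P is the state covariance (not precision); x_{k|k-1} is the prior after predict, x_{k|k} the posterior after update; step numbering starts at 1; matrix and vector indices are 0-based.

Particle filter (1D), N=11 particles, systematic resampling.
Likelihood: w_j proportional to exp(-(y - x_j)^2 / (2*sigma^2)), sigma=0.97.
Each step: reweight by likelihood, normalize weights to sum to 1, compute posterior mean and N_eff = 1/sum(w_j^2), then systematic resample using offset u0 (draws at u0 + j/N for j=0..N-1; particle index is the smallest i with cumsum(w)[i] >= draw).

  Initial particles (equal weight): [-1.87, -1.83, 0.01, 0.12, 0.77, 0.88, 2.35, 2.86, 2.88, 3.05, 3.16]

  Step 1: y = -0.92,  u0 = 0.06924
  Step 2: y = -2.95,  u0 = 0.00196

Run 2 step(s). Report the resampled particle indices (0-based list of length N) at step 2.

resampled_idx = [0, 0, 0, 1, 1, 2, 2, 3, 3, 4, 4]

step 1: w=[0.2164, 0.2252, 0.2208, 0.1968, 0.0766, 0.0625, 0.0012, 0.0002, 0.0002, 0.0001, 0.0001]  mean=-0.6728  Neff=5.1333  idx=[0, 0, 1, 1, 1, 2, 2, 3, 3, 4, 5]
step 2: w=[0.2030, 0.2030, 0.1938, 0.1938, 0.1938, 0.0036, 0.0036, 0.0025, 0.0025, 0.0002, 0.0002]  mean=-1.8222  Neff=5.1248  idx=[0, 0, 0, 1, 1, 2, 2, 3, 3, 4, 4]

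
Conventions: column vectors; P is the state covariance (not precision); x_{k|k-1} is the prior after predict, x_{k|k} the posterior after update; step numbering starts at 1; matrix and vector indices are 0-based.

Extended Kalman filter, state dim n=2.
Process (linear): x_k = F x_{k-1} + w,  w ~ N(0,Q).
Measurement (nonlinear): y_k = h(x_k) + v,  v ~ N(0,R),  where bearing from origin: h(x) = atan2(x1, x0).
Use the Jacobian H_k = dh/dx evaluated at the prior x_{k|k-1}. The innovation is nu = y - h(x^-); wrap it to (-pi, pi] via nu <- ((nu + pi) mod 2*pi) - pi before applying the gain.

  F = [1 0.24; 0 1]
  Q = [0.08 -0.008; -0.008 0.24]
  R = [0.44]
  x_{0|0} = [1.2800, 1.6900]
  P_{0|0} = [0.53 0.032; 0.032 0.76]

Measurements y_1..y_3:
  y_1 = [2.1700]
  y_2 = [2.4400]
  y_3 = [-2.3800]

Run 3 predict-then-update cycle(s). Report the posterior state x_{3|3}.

x_post = [1.2121, 3.1033]

step 1: x^-=[1.6856, 1.6900]  P^-=[0.6691 0.2064; 0.2064 1.0000]  H_jac=[-0.2966 0.2959]  S=[0.5502]  K=[-0.2498; 0.4265]  nu=[1.3833]  x^+=[1.3401, 2.2799]  P^+=[0.6348 0.2650; 0.2650 0.8999]
step 2: x^-=[1.8873, 2.2799]  P^-=[0.8939 0.4730; 0.4730 1.1399]  H_jac=[-0.2603 0.2154]  S=[0.5004]  K=[-0.2613; 0.2448]  nu=[1.5607]  x^+=[1.4795, 2.6619]  P^+=[0.8597 0.5050; 0.5050 1.1100]
step 3: x^-=[2.1184, 2.6619]  P^-=[1.2460 0.7634; 0.7634 1.3500]  H_jac=[-0.2300 0.1830]  S=[0.4869]  K=[-0.3016; 0.1469]  nu=[3.0046]  x^+=[1.2121, 3.1033]  P^+=[1.2017 0.7850; 0.7850 1.3395]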